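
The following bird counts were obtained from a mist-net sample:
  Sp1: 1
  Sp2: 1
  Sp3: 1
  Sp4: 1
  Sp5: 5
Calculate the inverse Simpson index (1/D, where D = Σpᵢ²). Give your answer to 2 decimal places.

2.79

Total N = 1+1+1+1+5 = 9, so the proportions are 0.11111, 0.11111, 0.11111, 0.11111, 0.55556 (working shown to 5 dp, full precision carried).
D = 0.11111² + 0.11111² + 0.11111² + 0.11111² + 0.55556² = 0.01235 + 0.01235 + 0.01235 + 0.01235 + 0.30864 = 0.35802.
So 1/D = 2.7931, i.e. 2.79 to 2 decimal places.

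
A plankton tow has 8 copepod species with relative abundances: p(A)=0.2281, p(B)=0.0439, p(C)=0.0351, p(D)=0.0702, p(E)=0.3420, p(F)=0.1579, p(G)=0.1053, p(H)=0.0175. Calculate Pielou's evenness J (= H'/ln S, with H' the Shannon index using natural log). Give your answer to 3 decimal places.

0.839

H' = −Σ pᵢ ln pᵢ = −((-0.33713) + (-0.13722) + (-0.11757) + (-0.18648) + (-0.36695) + (-0.29145) + (-0.23702) + (-0.07080)) = 1.74462 (working shown to 5 dp, full precision carried).
With S = 8 species, ln S = 2.07944, so J = 1.74462/2.07944 = 0.83898, i.e. 0.839 to 3 decimal places.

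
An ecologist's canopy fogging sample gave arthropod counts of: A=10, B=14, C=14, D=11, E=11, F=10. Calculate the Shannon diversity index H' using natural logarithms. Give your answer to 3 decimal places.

Total N = 10+14+14+11+11+10 = 70, so the proportions are 0.14286, 0.2, 0.2, 0.15714, 0.15714, 0.14286 (working shown to 5 dp, full precision carried).
Each pᵢ ln pᵢ term: 0.14286×(-1.94591)=-0.27799, 0.2×(-1.60944)=-0.32189, 0.2×(-1.60944)=-0.32189, 0.15714×(-1.85060)=-0.29081, 0.15714×(-1.85060)=-0.29081, 0.14286×(-1.94591)=-0.27799.
Sum = -1.78137, so H' = 1.781.

1.781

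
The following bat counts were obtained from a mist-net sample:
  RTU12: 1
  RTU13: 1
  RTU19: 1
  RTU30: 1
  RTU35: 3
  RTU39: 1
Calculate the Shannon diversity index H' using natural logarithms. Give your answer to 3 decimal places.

1.667

Total N = 1+1+1+1+3+1 = 8, so the proportions are 0.125, 0.125, 0.125, 0.125, 0.375, 0.125 (working shown to 5 dp, full precision carried).
Each pᵢ ln pᵢ term: 0.125×(-2.07944)=-0.25993, 0.125×(-2.07944)=-0.25993, 0.125×(-2.07944)=-0.25993, 0.125×(-2.07944)=-0.25993, 0.375×(-0.98083)=-0.36781, 0.125×(-2.07944)=-0.25993.
Sum = -1.66746, so H' = 1.667.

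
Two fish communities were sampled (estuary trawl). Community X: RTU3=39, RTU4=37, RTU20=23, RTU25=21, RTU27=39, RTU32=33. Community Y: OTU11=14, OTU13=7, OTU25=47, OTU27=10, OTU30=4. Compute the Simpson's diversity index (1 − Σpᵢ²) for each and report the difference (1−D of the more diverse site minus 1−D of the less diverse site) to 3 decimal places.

0.207

Community X: N=192, proportions 0.20312, 0.19271, 0.11979, 0.10938, 0.20312, 0.17188, giving 1−D = 0.82449 (working shown to 5 dp, full precision carried).
Community Y: N=82, proportions 0.17073, 0.08537, 0.57317, 0.12195, 0.04878, giving 1−D = 0.61779.
Difference = |0.82449 − 0.61779| = 0.20670, i.e. 0.207 to 3 decimal places.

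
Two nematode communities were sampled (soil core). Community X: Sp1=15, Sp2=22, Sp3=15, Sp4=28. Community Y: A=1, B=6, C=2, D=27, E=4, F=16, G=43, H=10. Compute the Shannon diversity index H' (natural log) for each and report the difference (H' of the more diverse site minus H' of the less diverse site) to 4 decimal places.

0.2605

Community X: N=80, proportions 0.1875, 0.275, 0.1875, 0.35, giving H' = 1.35019956 (working shown to 8 dp, full precision carried).
Community Y: N=109, proportions 0.00917431, 0.05504587, 0.01834862, 0.24770642, 0.03669725, 0.14678899, 0.39449541, 0.09174312, giving H' = 1.61071945.
Difference = |1.35019956 − 1.61071945| = 0.26051989, i.e. 0.2605 to 4 decimal places.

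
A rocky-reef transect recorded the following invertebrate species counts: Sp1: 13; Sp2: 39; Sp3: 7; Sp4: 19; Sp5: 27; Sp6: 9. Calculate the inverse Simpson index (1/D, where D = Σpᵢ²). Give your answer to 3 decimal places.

4.466

Total N = 13+39+7+19+27+9 = 114, so the proportions are 0.1140351, 0.3421053, 0.0614035, 0.1666667, 0.2368421, 0.0789474 (working shown to 7 dp, full precision carried).
D = 0.1140351² + 0.3421053² + 0.0614035² + 0.1666667² + 0.2368421² + 0.0789474² = 0.0130040 + 0.1170360 + 0.0037704 + 0.0277778 + 0.0560942 + 0.0062327 = 0.2239151.
So 1/D = 4.46598, i.e. 4.466 to 3 decimal places.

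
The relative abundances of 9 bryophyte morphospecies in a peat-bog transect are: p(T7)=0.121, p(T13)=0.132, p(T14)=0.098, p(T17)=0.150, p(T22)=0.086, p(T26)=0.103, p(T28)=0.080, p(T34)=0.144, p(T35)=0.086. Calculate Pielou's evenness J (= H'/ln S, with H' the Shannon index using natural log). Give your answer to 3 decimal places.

0.989

H' = −Σ pᵢ ln pᵢ = −((-0.25555) + (-0.26729) + (-0.22763) + (-0.28457) + (-0.21099) + (-0.23412) + (-0.20206) + (-0.27906) + (-0.21099)) = 2.17227 (working shown to 5 dp, full precision carried).
With S = 9 species, ln S = 2.19722, so J = 2.17227/2.19722 = 0.98864, i.e. 0.989 to 3 decimal places.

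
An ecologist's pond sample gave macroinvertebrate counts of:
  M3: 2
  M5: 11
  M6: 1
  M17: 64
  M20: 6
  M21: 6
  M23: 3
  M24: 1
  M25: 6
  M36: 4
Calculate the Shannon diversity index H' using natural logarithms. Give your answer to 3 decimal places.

1.423

Total N = 2+11+1+64+6+6+3+1+6+4 = 104, so the proportions are 0.01923, 0.10577, 0.00962, 0.61538, 0.05769, 0.05769, 0.02885, 0.00962, 0.05769, 0.03846 (working shown to 5 dp, full precision carried).
Each pᵢ ln pᵢ term: 0.01923×(-3.95124)=-0.07599, 0.10577×(-2.24650)=-0.23761, 0.00962×(-4.64439)=-0.04466, 0.61538×(-0.48551)=-0.29877, 0.05769×(-2.85263)=-0.16457, 0.05769×(-2.85263)=-0.16457, 0.02885×(-3.54578)=-0.10228, 0.00962×(-4.64439)=-0.04466, 0.05769×(-2.85263)=-0.16457, 0.03846×(-3.25810)=-0.12531.
Sum = -1.42300, so H' = 1.423.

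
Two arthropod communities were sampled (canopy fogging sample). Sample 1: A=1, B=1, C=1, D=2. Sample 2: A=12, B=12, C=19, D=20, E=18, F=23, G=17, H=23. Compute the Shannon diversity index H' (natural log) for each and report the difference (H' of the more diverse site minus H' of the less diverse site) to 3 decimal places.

0.722

Sample 1: N=5, proportions 0.2, 0.2, 0.2, 0.4, giving H' = 1.33218 (working shown to 5 dp, full precision carried).
Sample 2: N=144, proportions 0.08333, 0.08333, 0.13194, 0.13889, 0.125, 0.15972, 0.11806, 0.15972, giving H' = 2.05370.
Difference = |1.33218 − 2.05370| = 0.72152, i.e. 0.722 to 3 decimal places.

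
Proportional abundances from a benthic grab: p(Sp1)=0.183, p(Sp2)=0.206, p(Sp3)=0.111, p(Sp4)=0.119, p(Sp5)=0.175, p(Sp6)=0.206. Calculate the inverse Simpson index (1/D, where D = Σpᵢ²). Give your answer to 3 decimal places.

D = 0.183² + 0.206² + 0.111² + 0.119² + 0.175² + 0.206² = 0.0334890 + 0.0424360 + 0.0123210 + 0.0141610 + 0.0306250 + 0.0424360 = 0.1754680 (working shown to 7 dp, full precision carried).
So 1/D = 5.69904, i.e. 5.699 to 3 decimal places.

5.699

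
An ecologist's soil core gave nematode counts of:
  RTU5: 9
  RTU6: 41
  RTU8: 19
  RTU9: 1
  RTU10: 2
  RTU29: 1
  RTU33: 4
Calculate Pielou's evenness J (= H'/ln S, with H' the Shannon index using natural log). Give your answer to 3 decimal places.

0.665

Total N = 9+41+19+1+2+1+4 = 77, so the proportions are 0.11688, 0.53247, 0.24675, 0.01299, 0.02597, 0.01299, 0.05195 (working shown to 5 dp, full precision carried).
H' = −Σ pᵢ ln pᵢ = −((-0.25090) + (-0.33558) + (-0.34530) + (-0.05641) + (-0.09482) + (-0.05641) + (-0.15364)) = 1.29306.
With S = 7 species, ln S = 1.94591, so J = 1.29306/1.94591 = 0.66450, i.e. 0.665 to 3 decimal places.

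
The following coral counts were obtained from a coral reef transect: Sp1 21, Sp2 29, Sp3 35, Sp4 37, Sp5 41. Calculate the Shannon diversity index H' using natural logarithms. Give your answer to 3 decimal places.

Total N = 21+29+35+37+41 = 163, so the proportions are 0.12883, 0.17791, 0.21472, 0.22699, 0.25153 (working shown to 5 dp, full precision carried).
Each pᵢ ln pᵢ term: 0.12883×(-2.04923)=-0.26401, 0.17791×(-1.72645)=-0.30716, 0.21472×(-1.53840)=-0.33033, 0.22699×(-1.48283)=-0.33659, 0.25153×(-1.38018)=-0.34716.
Sum = -1.58526, so H' = 1.585.

1.585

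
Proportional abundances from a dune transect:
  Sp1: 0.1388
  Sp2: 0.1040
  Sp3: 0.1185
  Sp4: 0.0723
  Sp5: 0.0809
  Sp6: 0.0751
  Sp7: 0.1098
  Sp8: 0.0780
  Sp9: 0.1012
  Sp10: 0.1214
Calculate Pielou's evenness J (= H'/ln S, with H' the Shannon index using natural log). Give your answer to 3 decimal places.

H' = −Σ pᵢ ln pᵢ = −((-0.27409) + (-0.23539) + (-0.25274) + (-0.18993) + (-0.20343) + (-0.19443) + (-0.24256) + (-0.19898) + (-0.23181) + (-0.25599)) = 2.27935 (working shown to 5 dp, full precision carried).
With S = 10 species, ln S = 2.30259, so J = 2.27935/2.30259 = 0.98991, i.e. 0.990 to 3 decimal places.

0.990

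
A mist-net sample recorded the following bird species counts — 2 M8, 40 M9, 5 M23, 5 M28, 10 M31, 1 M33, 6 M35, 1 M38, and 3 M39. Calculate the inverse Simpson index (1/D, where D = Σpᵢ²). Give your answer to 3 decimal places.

Total N = 2+40+5+5+10+1+6+1+3 = 73, so the proportions are 0.027397, 0.547945, 0.068493, 0.068493, 0.136986, 0.013699, 0.082192, 0.013699, 0.041096 (working shown to 6 dp, full precision carried).
D = 0.027397² + 0.547945² + 0.068493² + 0.068493² + 0.136986² + 0.013699² + 0.082192² + 0.013699² + 0.041096² = 0.000751 + 0.300244 + 0.004691 + 0.004691 + 0.018765 + 0.000188 + 0.006755 + 0.000188 + 0.001689 = 0.337962.
So 1/D = 2.95891, i.e. 2.959 to 3 decimal places.

2.959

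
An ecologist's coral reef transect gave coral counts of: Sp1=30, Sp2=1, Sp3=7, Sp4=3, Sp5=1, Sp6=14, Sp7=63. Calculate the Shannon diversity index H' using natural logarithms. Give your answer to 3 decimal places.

1.276

Total N = 30+1+7+3+1+14+63 = 119, so the proportions are 0.2521, 0.0084, 0.05882, 0.02521, 0.0084, 0.11765, 0.52941 (working shown to 5 dp, full precision carried).
Each pᵢ ln pᵢ term: 0.2521×(-1.37793)=-0.34738, 0.0084×(-4.77912)=-0.04016, 0.05882×(-2.83321)=-0.16666, 0.02521×(-3.68051)=-0.09279, 0.0084×(-4.77912)=-0.04016, 0.11765×(-2.14007)=-0.25177, 0.52941×(-0.63599)=-0.33670.
Sum = -1.27562, so H' = 1.276.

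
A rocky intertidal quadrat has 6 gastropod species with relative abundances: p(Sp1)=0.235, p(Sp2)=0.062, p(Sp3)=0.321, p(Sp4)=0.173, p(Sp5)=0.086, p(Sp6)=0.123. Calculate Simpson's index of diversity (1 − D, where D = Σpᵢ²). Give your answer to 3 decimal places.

D = 0.235² + 0.062² + 0.321² + 0.173² + 0.086² + 0.123² = 0.05522 + 0.00384 + 0.10304 + 0.02993 + 0.00740 + 0.01513 = 0.21456 (working shown to 5 dp, full precision carried).
So 1 − D = 0.78544, i.e. 0.785 to 3 decimal places.

0.785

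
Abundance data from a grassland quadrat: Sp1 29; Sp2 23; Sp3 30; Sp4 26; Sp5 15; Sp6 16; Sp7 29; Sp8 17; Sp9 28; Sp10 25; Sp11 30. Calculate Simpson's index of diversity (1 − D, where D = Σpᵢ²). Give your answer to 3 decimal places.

0.904

Total N = 29+23+30+26+15+16+29+17+28+25+30 = 268, so the proportions are 0.10821, 0.08582, 0.11194, 0.09701, 0.05597, 0.0597, 0.10821, 0.06343, 0.10448, 0.09328, 0.11194 (working shown to 5 dp, full precision carried).
D = 0.10821² + 0.08582² + 0.11194² + 0.09701² + 0.05597² + 0.0597² + 0.10821² + 0.06343² + 0.10448² + 0.09328² + 0.11194² = 0.01171 + 0.00737 + 0.01253 + 0.00941 + 0.00313 + 0.00356 + 0.01171 + 0.00402 + 0.01092 + 0.00870 + 0.01253 = 0.09559.
So 1 − D = 0.90441, i.e. 0.904 to 3 decimal places.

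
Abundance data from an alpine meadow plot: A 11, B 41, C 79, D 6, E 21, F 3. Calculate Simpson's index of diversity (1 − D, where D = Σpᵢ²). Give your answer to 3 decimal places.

0.671

Total N = 11+41+79+6+21+3 = 161, so the proportions are 0.06832, 0.25466, 0.49068, 0.03727, 0.13043, 0.01863 (working shown to 5 dp, full precision carried).
D = 0.06832² + 0.25466² + 0.49068² + 0.03727² + 0.13043² + 0.01863² = 0.00467 + 0.06485 + 0.24077 + 0.00139 + 0.01701 + 0.00035 = 0.32904.
So 1 − D = 0.67096, i.e. 0.671 to 3 decimal places.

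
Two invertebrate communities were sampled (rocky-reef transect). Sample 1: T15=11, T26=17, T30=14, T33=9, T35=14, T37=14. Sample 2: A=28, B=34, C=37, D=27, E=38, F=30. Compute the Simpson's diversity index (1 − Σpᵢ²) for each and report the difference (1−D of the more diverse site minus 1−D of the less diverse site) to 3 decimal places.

0.003

Sample 1: N=79, proportions 0.13924, 0.21519, 0.17722, 0.11392, 0.17722, 0.17722, giving 1−D = 0.82711 (working shown to 5 dp, full precision carried).
Sample 2: N=194, proportions 0.14433, 0.17526, 0.19072, 0.13918, 0.19588, 0.15464, giving 1−D = 0.83043.
Difference = |0.82711 − 0.83043| = 0.00332, i.e. 0.003 to 3 decimal places.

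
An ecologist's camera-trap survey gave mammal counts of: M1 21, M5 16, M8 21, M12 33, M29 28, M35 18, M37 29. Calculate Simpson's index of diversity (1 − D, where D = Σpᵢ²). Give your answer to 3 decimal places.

Total N = 21+16+21+33+28+18+29 = 166, so the proportions are 0.12651, 0.09639, 0.12651, 0.1988, 0.16867, 0.10843, 0.1747 (working shown to 5 dp, full precision carried).
D = 0.12651² + 0.09639² + 0.12651² + 0.1988² + 0.16867² + 0.10843² + 0.1747² = 0.01600 + 0.00929 + 0.01600 + 0.03952 + 0.02845 + 0.01176 + 0.03052 = 0.15155.
So 1 − D = 0.84845, i.e. 0.848 to 3 decimal places.

0.848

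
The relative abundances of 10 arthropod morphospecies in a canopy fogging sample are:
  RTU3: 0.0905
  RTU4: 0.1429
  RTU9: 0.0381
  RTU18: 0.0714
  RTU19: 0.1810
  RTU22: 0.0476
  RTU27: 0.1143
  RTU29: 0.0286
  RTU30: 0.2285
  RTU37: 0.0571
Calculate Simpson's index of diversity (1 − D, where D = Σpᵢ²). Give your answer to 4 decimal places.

0.8605

D = 0.0905² + 0.1429² + 0.0381² + 0.0714² + 0.181² + 0.0476² + 0.1143² + 0.0286² + 0.2285² + 0.0571² = 0.008190 + 0.020420 + 0.001452 + 0.005098 + 0.032761 + 0.002266 + 0.013064 + 0.000818 + 0.052212 + 0.003260 = 0.139542 (working shown to 6 dp, full precision carried).
So 1 − D = 0.860458, i.e. 0.8605 to 4 decimal places.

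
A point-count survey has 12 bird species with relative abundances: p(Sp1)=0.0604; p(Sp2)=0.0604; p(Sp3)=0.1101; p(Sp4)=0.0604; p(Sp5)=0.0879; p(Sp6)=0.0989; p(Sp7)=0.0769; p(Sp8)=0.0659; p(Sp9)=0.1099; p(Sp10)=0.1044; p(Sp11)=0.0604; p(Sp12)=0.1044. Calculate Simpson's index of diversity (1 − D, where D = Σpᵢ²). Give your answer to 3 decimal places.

0.912

D = 0.0604² + 0.0604² + 0.1101² + 0.0604² + 0.0879² + 0.0989² + 0.0769² + 0.0659² + 0.1099² + 0.1044² + 0.0604² + 0.1044² = 0.00365 + 0.00365 + 0.01212 + 0.00365 + 0.00773 + 0.00978 + 0.00591 + 0.00434 + 0.01208 + 0.01090 + 0.00365 + 0.01090 = 0.08836 (working shown to 5 dp, full precision carried).
So 1 − D = 0.91164, i.e. 0.912 to 3 decimal places.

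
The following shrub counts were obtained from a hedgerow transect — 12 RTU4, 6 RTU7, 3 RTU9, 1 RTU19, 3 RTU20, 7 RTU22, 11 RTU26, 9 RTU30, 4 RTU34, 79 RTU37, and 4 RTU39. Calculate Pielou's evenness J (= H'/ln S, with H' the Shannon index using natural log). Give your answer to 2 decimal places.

0.67

Total N = 12+6+3+1+3+7+11+9+4+79+4 = 139, so the proportions are 0.0863, 0.0432, 0.0216, 0.0072, 0.0216, 0.0504, 0.0791, 0.0647, 0.0288, 0.5683, 0.0288 (working shown to 4 dp, full precision carried).
H' = −Σ pᵢ ln pᵢ = −((-0.2115) + (-0.1357) + (-0.0828) + (-0.0355) + (-0.0828) + (-0.1505) + (-0.2007) + (-0.1772) + (-0.1021) + (-0.3211) + (-0.1021)) = 1.6020.
With S = 11 species, ln S = 2.3979, so J = 1.6020/2.3979 = 0.6681, i.e. 0.67 to 2 decimal places.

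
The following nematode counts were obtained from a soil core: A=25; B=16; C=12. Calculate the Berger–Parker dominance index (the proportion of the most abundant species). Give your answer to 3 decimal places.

Total N = 25+16+12 = 53, so the proportions are 0.4717, 0.30189, 0.22642 (working shown to 5 dp, full precision carried).
The largest proportion is 0.4717, i.e. d = 0.472 to 3 decimal places.

0.472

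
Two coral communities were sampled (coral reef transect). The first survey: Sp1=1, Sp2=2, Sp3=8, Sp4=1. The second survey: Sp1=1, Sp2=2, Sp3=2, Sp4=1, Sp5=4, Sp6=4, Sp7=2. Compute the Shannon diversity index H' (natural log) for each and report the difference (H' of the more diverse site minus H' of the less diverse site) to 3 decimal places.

0.836

The first survey: N=12, proportions 0.08333, 0.16667, 0.66667, 0.08333, giving H' = 0.98309 (working shown to 5 dp, full precision carried).
The second survey: N=16, proportions 0.0625, 0.125, 0.125, 0.0625, 0.25, 0.25, 0.125, giving H' = 1.81951.
Difference = |0.98309 − 1.81951| = 0.83642, i.e. 0.836 to 3 decimal places.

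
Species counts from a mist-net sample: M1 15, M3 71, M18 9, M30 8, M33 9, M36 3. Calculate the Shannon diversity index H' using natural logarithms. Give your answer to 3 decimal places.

1.243

Total N = 15+71+9+8+9+3 = 115, so the proportions are 0.13043, 0.61739, 0.07826, 0.06957, 0.07826, 0.02609 (working shown to 5 dp, full precision carried).
Each pᵢ ln pᵢ term: 0.13043×(-2.03688)=-0.26568, 0.61739×(-0.48225)=-0.29774, 0.07826×(-2.54771)=-0.19939, 0.06957×(-2.66549)=-0.18543, 0.07826×(-2.54771)=-0.19939, 0.02609×(-3.64632)=-0.09512.
Sum = -1.24274, so H' = 1.243.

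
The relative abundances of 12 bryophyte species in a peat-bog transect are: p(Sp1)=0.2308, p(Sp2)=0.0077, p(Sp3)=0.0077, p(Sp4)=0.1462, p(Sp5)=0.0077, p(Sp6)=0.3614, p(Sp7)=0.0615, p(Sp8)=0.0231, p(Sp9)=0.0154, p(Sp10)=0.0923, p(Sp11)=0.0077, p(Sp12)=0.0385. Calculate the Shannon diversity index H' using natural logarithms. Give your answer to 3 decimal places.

Each pᵢ ln pᵢ term (working shown to 5 dp, full precision carried): 0.2308×(-1.46620)=-0.33840, 0.0077×(-4.86653)=-0.03747, 0.0077×(-4.86653)=-0.03747, 0.1462×(-1.92278)=-0.28111, 0.0077×(-4.86653)=-0.03747, 0.3614×(-1.01777)=-0.36782, 0.0615×(-2.78872)=-0.17151, 0.0231×(-3.76792)=-0.08704, 0.0154×(-4.17339)=-0.06427, 0.0923×(-2.38271)=-0.21992, 0.0077×(-4.86653)=-0.03747, 0.0385×(-3.25710)=-0.12540.
Sum = -1.80536, so H' = 1.805.

1.805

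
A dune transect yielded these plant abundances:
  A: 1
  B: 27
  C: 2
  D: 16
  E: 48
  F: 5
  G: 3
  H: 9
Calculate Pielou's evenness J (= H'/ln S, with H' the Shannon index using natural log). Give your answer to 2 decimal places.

Total N = 1+27+2+16+48+5+3+9 = 111, so the proportions are 0.009, 0.2432, 0.018, 0.1441, 0.4324, 0.045, 0.027, 0.0811 (working shown to 4 dp, full precision carried).
H' = −Σ pᵢ ln pᵢ = −((-0.0424) + (-0.3439) + (-0.0724) + (-0.2792) + (-0.3625) + (-0.1396) + (-0.0976) + (-0.2037)) = 1.5413.
With S = 8 species, ln S = 2.0794, so J = 1.5413/2.0794 = 0.7412, i.e. 0.74 to 2 decimal places.

0.74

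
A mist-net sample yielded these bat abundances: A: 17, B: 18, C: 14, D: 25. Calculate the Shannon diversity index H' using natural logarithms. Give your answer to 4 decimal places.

Total N = 17+18+14+25 = 74, so the proportions are 0.22973, 0.243243, 0.189189, 0.337838 (working shown to 6 dp, full precision carried).
Each pᵢ ln pᵢ term: 0.22973×(-1.470852)=-0.337898, 0.243243×(-1.413693)=-0.343871, 0.189189×(-1.665008)=-0.315001, 0.337838×(-1.085189)=-0.366618.
Sum = -1.363389, so H' = 1.3634.

1.3634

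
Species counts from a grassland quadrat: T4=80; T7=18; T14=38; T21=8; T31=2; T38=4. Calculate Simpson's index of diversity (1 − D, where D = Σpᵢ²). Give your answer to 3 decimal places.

Total N = 80+18+38+8+2+4 = 150, so the proportions are 0.53333, 0.12, 0.25333, 0.05333, 0.01333, 0.02667 (working shown to 5 dp, full precision carried).
D = 0.53333² + 0.12² + 0.25333² + 0.05333² + 0.01333² + 0.02667² = 0.28444 + 0.01440 + 0.06418 + 0.00284 + 0.00018 + 0.00071 = 0.36676.
So 1 − D = 0.63324, i.e. 0.633 to 3 decimal places.

0.633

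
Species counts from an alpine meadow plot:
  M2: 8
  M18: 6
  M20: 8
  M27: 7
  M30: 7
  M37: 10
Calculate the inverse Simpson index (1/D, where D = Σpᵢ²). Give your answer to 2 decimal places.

Total N = 8+6+8+7+7+10 = 46, so the proportions are 0.173913, 0.130435, 0.173913, 0.152174, 0.152174, 0.217391 (working shown to 6 dp, full precision carried).
D = 0.173913² + 0.130435² + 0.173913² + 0.152174² + 0.152174² + 0.217391² = 0.030246 + 0.017013 + 0.030246 + 0.023157 + 0.023157 + 0.047259 = 0.171078.
So 1/D = 5.8453, i.e. 5.85 to 2 decimal places.

5.85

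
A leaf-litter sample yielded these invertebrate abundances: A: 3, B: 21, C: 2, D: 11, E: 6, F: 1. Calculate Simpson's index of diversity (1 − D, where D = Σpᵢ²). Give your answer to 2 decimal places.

0.68

Total N = 3+21+2+11+6+1 = 44, so the proportions are 0.0682, 0.4773, 0.0455, 0.25, 0.1364, 0.0227 (working shown to 4 dp, full precision carried).
D = 0.0682² + 0.4773² + 0.0455² + 0.25² + 0.1364² + 0.0227² = 0.0046 + 0.2278 + 0.0021 + 0.0625 + 0.0186 + 0.0005 = 0.3161.
So 1 − D = 0.6839, i.e. 0.68 to 2 decimal places.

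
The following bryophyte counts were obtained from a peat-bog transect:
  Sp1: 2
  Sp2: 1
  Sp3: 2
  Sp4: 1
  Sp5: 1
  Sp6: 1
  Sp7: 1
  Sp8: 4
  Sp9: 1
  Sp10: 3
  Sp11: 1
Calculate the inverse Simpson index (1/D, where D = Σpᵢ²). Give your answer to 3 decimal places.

Total N = 2+1+2+1+1+1+1+4+1+3+1 = 18, so the proportions are 0.1111111, 0.0555556, 0.1111111, 0.0555556, 0.0555556, 0.0555556, 0.0555556, 0.2222222, 0.0555556, 0.1666667, 0.0555556 (working shown to 7 dp, full precision carried).
D = 0.1111111² + 0.0555556² + 0.1111111² + 0.0555556² + 0.0555556² + 0.0555556² + 0.0555556² + 0.2222222² + 0.0555556² + 0.1666667² + 0.0555556² = 0.0123457 + 0.0030864 + 0.0123457 + 0.0030864 + 0.0030864 + 0.0030864 + 0.0030864 + 0.0493827 + 0.0030864 + 0.0277778 + 0.0030864 = 0.1234568.
So 1/D = 8.10000, i.e. 8.100 to 3 decimal places.

8.100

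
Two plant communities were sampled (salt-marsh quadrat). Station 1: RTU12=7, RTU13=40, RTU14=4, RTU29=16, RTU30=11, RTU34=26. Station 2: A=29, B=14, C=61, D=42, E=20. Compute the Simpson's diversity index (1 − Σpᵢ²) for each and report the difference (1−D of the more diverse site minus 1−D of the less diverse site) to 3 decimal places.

0.000

Station 1: N=104, proportions 0.0673077, 0.3846154, 0.0384615, 0.1538462, 0.1057692, 0.25, giving 1−D = 0.7487056 (working shown to 7 dp, full precision carried).
Station 2: N=166, proportions 0.1746988, 0.0843373, 0.3674699, 0.253012, 0.1204819, giving 1−D = 0.7488024.
Difference = |0.7487056 − 0.7488024| = 0.0000968, i.e. 0.000 to 3 decimal places.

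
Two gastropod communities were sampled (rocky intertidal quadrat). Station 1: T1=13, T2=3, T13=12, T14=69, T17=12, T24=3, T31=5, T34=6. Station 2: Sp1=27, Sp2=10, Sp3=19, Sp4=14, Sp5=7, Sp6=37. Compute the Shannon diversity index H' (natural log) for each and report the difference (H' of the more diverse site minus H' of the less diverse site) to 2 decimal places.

0.17

Station 1: N=123, proportions 0.10569, 0.02439, 0.09756, 0.56098, 0.09756, 0.02439, 0.04065, 0.04878, giving H' = 1.47458 (working shown to 5 dp, full precision carried).
Station 2: N=114, proportions 0.23684, 0.08772, 0.16667, 0.12281, 0.0614, 0.32456, giving H' = 1.64734.
Difference = |1.47458 − 1.64734| = 0.17276, i.e. 0.17 to 2 decimal places.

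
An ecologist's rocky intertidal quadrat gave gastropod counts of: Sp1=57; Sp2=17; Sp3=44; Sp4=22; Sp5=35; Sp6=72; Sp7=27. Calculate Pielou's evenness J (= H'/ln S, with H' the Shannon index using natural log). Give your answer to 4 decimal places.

Total N = 57+17+44+22+35+72+27 = 274, so the proportions are 0.208029, 0.062044, 0.160584, 0.080292, 0.127737, 0.262774, 0.09854 (working shown to 6 dp, full precision carried).
H' = −Σ pᵢ ln pᵢ = −((-0.326622) + (-0.172476) + (-0.293698) + (-0.202503) + (-0.262855) + (-0.351187) + (-0.228346)) = 1.837688.
With S = 7 species, ln S = 1.945910, so J = 1.837688/1.945910 = 0.944385, i.e. 0.9444 to 4 decimal places.

0.9444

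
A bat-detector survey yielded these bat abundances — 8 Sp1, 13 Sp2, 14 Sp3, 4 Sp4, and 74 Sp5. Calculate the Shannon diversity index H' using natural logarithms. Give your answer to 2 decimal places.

1.09

Total N = 8+13+14+4+74 = 113, so the proportions are 0.0708, 0.115, 0.1239, 0.0354, 0.6549 (working shown to 4 dp, full precision carried).
Each pᵢ ln pᵢ term: 0.0708×(-2.6479)=-0.1875, 0.115×(-2.1624)=-0.2488, 0.1239×(-2.0883)=-0.2587, 0.0354×(-3.3411)=-0.1183, 0.6549×(-0.4233)=-0.2772.
Sum = -1.0905, so H' = 1.09.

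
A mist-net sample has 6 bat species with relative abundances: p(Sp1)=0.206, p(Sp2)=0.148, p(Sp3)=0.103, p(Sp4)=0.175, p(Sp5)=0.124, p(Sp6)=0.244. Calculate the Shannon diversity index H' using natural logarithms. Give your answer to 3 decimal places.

Each pᵢ ln pᵢ term (working shown to 5 dp, full precision carried): 0.206×(-1.57988)=-0.32546, 0.148×(-1.91054)=-0.28276, 0.103×(-2.27303)=-0.23412, 0.175×(-1.74297)=-0.30502, 0.124×(-2.08747)=-0.25885, 0.244×(-1.41059)=-0.34418.
Sum = -1.75039, so H' = 1.750.

1.750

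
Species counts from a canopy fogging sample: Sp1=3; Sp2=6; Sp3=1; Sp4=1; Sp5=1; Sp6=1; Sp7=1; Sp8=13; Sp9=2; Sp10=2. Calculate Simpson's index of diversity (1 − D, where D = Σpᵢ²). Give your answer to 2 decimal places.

0.76

Total N = 3+6+1+1+1+1+1+13+2+2 = 31, so the proportions are 0.0968, 0.1935, 0.0323, 0.0323, 0.0323, 0.0323, 0.0323, 0.4194, 0.0645, 0.0645 (working shown to 4 dp, full precision carried).
D = 0.0968² + 0.1935² + 0.0323² + 0.0323² + 0.0323² + 0.0323² + 0.0323² + 0.4194² + 0.0645² + 0.0645² = 0.0094 + 0.0375 + 0.0010 + 0.0010 + 0.0010 + 0.0010 + 0.0010 + 0.1759 + 0.0042 + 0.0042 = 0.2362.
So 1 − D = 0.7638, i.e. 0.76 to 2 decimal places.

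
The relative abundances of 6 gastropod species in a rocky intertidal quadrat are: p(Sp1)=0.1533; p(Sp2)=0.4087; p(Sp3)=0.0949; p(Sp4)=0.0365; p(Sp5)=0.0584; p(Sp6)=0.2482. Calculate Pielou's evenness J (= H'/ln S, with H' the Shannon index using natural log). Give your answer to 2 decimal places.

H' = −Σ pᵢ ln pᵢ = −((-0.2875) + (-0.3657) + (-0.2235) + (-0.1208) + (-0.1659) + (-0.3459)) = 1.5093 (working shown to 4 dp, full precision carried).
With S = 6 species, ln S = 1.7918, so J = 1.5093/1.7918 = 0.8423, i.e. 0.84 to 2 decimal places.

0.84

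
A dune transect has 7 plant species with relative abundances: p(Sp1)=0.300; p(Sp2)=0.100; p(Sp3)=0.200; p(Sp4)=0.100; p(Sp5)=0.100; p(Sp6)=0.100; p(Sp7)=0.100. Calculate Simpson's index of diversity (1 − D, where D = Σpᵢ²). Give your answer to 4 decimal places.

D = 0.3² + 0.1² + 0.2² + 0.1² + 0.1² + 0.1² + 0.1² = 0.090000 + 0.010000 + 0.040000 + 0.010000 + 0.010000 + 0.010000 + 0.010000 = 0.180000 (working shown to 6 dp, full precision carried).
So 1 − D = 0.820000, i.e. 0.8200 to 4 decimal places.

0.8200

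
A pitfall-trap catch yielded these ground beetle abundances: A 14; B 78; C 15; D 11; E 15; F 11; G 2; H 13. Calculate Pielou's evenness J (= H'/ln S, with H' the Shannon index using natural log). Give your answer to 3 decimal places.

Total N = 14+78+15+11+15+11+2+13 = 159, so the proportions are 0.08805, 0.49057, 0.09434, 0.06918, 0.09434, 0.06918, 0.01258, 0.08176 (working shown to 5 dp, full precision carried).
H' = −Σ pᵢ ln pᵢ = −((-0.21395) + (-0.34938) + (-0.22272) + (-0.18479) + (-0.22272) + (-0.18479) + (-0.05504) + (-0.20473)) = 1.63811.
With S = 8 species, ln S = 2.07944, so J = 1.63811/2.07944 = 0.78777, i.e. 0.788 to 3 decimal places.

0.788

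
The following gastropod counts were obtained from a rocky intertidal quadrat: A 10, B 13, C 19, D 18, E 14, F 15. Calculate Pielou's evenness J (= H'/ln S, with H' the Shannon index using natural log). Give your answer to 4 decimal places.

0.9882

Total N = 10+13+19+18+14+15 = 89, so the proportions are 0.11236, 0.146067, 0.213483, 0.202247, 0.157303, 0.168539 (working shown to 6 dp, full precision carried).
H' = −Σ pᵢ ln pᵢ = −((-0.245624) + (-0.280988) + (-0.329660) + (-0.323245) + (-0.290945) + (-0.300099)) = 1.770560.
With S = 6 species, ln S = 1.791759, so J = 1.770560/1.791759 = 0.988168, i.e. 0.9882 to 4 decimal places.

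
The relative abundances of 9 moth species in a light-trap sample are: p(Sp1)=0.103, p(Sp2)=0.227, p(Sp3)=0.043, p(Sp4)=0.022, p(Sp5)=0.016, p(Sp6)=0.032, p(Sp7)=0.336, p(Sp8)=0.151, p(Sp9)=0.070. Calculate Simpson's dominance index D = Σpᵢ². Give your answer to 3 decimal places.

0.206

D = 0.103² + 0.227² + 0.043² + 0.022² + 0.016² + 0.032² + 0.336² + 0.151² + 0.07² = 0.01061 + 0.05153 + 0.00185 + 0.00048 + 0.00026 + 0.00102 + 0.11290 + 0.02280 + 0.00490 = 0.20635 (working shown to 5 dp, full precision carried).
To 3 decimal places, D = 0.206.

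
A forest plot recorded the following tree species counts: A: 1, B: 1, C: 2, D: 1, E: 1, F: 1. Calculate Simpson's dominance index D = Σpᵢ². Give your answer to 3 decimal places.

Total N = 1+1+2+1+1+1 = 7, so the proportions are 0.14286, 0.14286, 0.28571, 0.14286, 0.14286, 0.14286 (working shown to 5 dp, full precision carried).
D = 0.14286² + 0.14286² + 0.28571² + 0.14286² + 0.14286² + 0.14286² = 0.02041 + 0.02041 + 0.08163 + 0.02041 + 0.02041 + 0.02041 = 0.18367.
To 3 decimal places, D = 0.184.

0.184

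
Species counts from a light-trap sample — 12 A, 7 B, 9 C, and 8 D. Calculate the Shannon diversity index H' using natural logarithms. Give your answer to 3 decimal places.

Total N = 12+7+9+8 = 36, so the proportions are 0.33333, 0.19444, 0.25, 0.22222 (working shown to 5 dp, full precision carried).
Each pᵢ ln pᵢ term: 0.33333×(-1.09861)=-0.36620, 0.19444×(-1.63761)=-0.31842, 0.25×(-1.38629)=-0.34657, 0.22222×(-1.50408)=-0.33424.
Sum = -1.36544, so H' = 1.365.

1.365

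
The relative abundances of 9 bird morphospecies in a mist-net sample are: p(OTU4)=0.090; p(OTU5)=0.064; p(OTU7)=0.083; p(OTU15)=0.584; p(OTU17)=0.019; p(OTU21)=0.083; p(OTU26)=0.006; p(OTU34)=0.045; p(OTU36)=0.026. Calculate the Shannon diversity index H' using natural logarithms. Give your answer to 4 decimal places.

Each pᵢ ln pᵢ term (working shown to 6 dp, full precision carried): 0.09×(-2.407946)=-0.216715, 0.064×(-2.748872)=-0.175928, 0.083×(-2.488915)=-0.206580, 0.584×(-0.537854)=-0.314107, 0.019×(-3.963316)=-0.075303, 0.083×(-2.488915)=-0.206580, 0.006×(-5.115996)=-0.030696, 0.045×(-3.101093)=-0.139549, 0.026×(-3.649659)=-0.094891.
Sum = -1.460349, so H' = 1.4603.

1.4603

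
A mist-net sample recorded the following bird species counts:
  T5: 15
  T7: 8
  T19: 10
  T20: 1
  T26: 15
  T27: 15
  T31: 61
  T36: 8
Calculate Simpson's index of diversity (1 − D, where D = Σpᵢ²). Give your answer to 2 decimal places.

Total N = 15+8+10+1+15+15+61+8 = 133, so the proportions are 0.1128, 0.0602, 0.0752, 0.0075, 0.1128, 0.1128, 0.4586, 0.0602 (working shown to 4 dp, full precision carried).
D = 0.1128² + 0.0602² + 0.0752² + 0.0075² + 0.1128² + 0.1128² + 0.4586² + 0.0602² = 0.0127 + 0.0036 + 0.0057 + 0.0001 + 0.0127 + 0.0127 + 0.2104 + 0.0036 = 0.2615.
So 1 − D = 0.7385, i.e. 0.74 to 2 decimal places.

0.74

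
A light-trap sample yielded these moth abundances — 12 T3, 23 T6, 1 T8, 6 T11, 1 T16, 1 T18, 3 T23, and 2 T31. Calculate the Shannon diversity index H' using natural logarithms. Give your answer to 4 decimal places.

1.4966

Total N = 12+23+1+6+1+1+3+2 = 49, so the proportions are 0.244898, 0.469388, 0.020408, 0.122449, 0.020408, 0.020408, 0.061224, 0.040816 (working shown to 6 dp, full precision carried).
Each pᵢ ln pᵢ term: 0.244898×(-1.406914)=-0.344550, 0.469388×(-0.756326)=-0.355010, 0.020408×(-3.891820)=-0.079425, 0.122449×(-2.100061)=-0.257150, 0.020408×(-3.891820)=-0.079425, 0.020408×(-3.891820)=-0.079425, 0.061224×(-2.793208)=-0.171013, 0.040816×(-3.198673)=-0.130558.
Sum = -1.496556, so H' = 1.4966.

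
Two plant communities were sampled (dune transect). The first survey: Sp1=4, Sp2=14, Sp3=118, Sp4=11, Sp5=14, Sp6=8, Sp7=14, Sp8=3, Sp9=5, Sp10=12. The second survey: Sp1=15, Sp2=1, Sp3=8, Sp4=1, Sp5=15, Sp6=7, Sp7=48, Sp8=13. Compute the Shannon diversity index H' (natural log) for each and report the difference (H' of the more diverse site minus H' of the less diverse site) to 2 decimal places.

0.07

The first survey: N=203, proportions 0.0197, 0.06897, 0.58128, 0.05419, 0.06897, 0.03941, 0.06897, 0.01478, 0.02463, 0.05911, giving H' = 1.55212 (working shown to 5 dp, full precision carried).
The second survey: N=108, proportions 0.13889, 0.00926, 0.07407, 0.00926, 0.13889, 0.06481, 0.44444, 0.12037, giving H' = 1.62046.
Difference = |1.55212 − 1.62046| = 0.06834, i.e. 0.07 to 2 decimal places.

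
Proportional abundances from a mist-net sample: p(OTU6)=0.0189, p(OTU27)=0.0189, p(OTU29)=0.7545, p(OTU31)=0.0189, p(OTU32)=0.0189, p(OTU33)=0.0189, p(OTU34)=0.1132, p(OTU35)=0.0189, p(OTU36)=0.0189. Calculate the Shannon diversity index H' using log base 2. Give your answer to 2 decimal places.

1.42

Each pᵢ log₂ pᵢ term (working shown to 4 dp, full precision carried): 0.0189×(-5.7255)=-0.1082, 0.0189×(-5.7255)=-0.1082, 0.7545×(-0.4064)=-0.3066, 0.0189×(-5.7255)=-0.1082, 0.0189×(-5.7255)=-0.1082, 0.0189×(-5.7255)=-0.1082, 0.1132×(-3.1431)=-0.3558, 0.0189×(-5.7255)=-0.1082, 0.0189×(-5.7255)=-0.1082.
Sum = -1.4199, so H' = 1.42.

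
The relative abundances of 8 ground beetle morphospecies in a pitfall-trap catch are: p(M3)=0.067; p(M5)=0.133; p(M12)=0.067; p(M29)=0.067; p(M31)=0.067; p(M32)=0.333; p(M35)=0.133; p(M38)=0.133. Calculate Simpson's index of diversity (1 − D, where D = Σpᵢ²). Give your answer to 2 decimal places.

D = 0.067² + 0.133² + 0.067² + 0.067² + 0.067² + 0.333² + 0.133² + 0.133² = 0.0045 + 0.0177 + 0.0045 + 0.0045 + 0.0045 + 0.1109 + 0.0177 + 0.0177 = 0.1819 (working shown to 4 dp, full precision carried).
So 1 − D = 0.8181, i.e. 0.82 to 2 decimal places.

0.82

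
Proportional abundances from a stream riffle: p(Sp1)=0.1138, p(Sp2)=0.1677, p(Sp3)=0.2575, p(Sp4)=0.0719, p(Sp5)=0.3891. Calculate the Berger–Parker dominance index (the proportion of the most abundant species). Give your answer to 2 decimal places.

0.39

The largest proportion is 0.3891, i.e. d = 0.39 to 2 decimal places.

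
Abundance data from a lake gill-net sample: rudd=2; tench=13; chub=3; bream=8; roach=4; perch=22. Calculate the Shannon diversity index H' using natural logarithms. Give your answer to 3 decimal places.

Total N = 2+13+3+8+4+22 = 52, so the proportions are 0.03846, 0.25, 0.05769, 0.15385, 0.07692, 0.42308 (working shown to 5 dp, full precision carried).
Each pᵢ ln pᵢ term: 0.03846×(-3.25810)=-0.12531, 0.25×(-1.38629)=-0.34657, 0.05769×(-2.85263)=-0.16457, 0.15385×(-1.87180)=-0.28797, 0.07692×(-2.56495)=-0.19730, 0.42308×(-0.86020)=-0.36393.
Sum = -1.48566, so H' = 1.486.

1.486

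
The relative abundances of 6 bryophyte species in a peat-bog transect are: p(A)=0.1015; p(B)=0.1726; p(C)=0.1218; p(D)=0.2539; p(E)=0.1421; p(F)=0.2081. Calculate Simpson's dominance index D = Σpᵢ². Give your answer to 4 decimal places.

D = 0.1015² + 0.1726² + 0.1218² + 0.2539² + 0.1421² + 0.2081² = 0.010302 + 0.029791 + 0.014835 + 0.064465 + 0.020192 + 0.043306 = 0.182891 (working shown to 6 dp, full precision carried).
To 4 decimal places, D = 0.1829.

0.1829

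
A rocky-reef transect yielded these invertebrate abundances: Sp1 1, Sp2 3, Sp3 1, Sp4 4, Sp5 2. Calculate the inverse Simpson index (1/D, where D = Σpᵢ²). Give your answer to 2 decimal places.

3.90

Total N = 1+3+1+4+2 = 11, so the proportions are 0.090909, 0.272727, 0.090909, 0.363636, 0.181818 (working shown to 6 dp, full precision carried).
D = 0.090909² + 0.272727² + 0.090909² + 0.363636² + 0.181818² = 0.008264 + 0.074380 + 0.008264 + 0.132231 + 0.033058 = 0.256198.
So 1/D = 3.9032, i.e. 3.90 to 2 decimal places.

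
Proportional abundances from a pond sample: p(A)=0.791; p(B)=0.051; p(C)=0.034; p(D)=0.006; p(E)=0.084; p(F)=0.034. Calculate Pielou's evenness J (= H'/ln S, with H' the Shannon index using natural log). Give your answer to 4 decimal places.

H' = −Σ pᵢ ln pᵢ = −((-0.185456) + (-0.151772) + (-0.114967) + (-0.030696) + (-0.208063) + (-0.114967)) = 0.805922 (working shown to 6 dp, full precision carried).
With S = 6 species, ln S = 1.791759, so J = 0.805922/1.791759 = 0.449794, i.e. 0.4498 to 4 decimal places.

0.4498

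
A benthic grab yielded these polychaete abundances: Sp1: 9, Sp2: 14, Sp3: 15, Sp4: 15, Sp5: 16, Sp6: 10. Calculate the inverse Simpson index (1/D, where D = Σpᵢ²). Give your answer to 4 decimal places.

5.7627

Total N = 9+14+15+15+16+10 = 79, so the proportions are 0.11392405, 0.17721519, 0.18987342, 0.18987342, 0.20253165, 0.12658228 (working shown to 8 dp, full precision carried).
D = 0.11392405² + 0.17721519² + 0.18987342² + 0.18987342² + 0.20253165² + 0.12658228² = 0.01297869 + 0.03140522 + 0.03605191 + 0.03605191 + 0.04101907 + 0.01602307 = 0.17352988.
So 1/D = 5.762696, i.e. 5.7627 to 4 decimal places.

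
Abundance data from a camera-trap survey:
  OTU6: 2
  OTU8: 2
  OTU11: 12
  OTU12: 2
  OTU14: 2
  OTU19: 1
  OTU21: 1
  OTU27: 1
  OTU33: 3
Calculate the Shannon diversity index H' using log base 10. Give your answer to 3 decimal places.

0.769

Total N = 2+2+12+2+2+1+1+1+3 = 26, so the proportions are 0.07692, 0.07692, 0.46154, 0.07692, 0.07692, 0.03846, 0.03846, 0.03846, 0.11538 (working shown to 5 dp, full precision carried).
Each pᵢ log₁₀ pᵢ term: 0.07692×(-1.11394)=-0.08569, 0.07692×(-1.11394)=-0.08569, 0.46154×(-0.33579)=-0.15498, 0.07692×(-1.11394)=-0.08569, 0.07692×(-1.11394)=-0.08569, 0.03846×(-1.41497)=-0.05442, 0.03846×(-1.41497)=-0.05442, 0.03846×(-1.41497)=-0.05442, 0.11538×(-0.93785)=-0.10821.
Sum = -0.76921, so H' = 0.769.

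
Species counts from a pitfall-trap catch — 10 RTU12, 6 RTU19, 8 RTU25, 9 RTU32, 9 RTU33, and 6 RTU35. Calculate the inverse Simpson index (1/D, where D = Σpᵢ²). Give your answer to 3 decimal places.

Total N = 10+6+8+9+9+6 = 48, so the proportions are 0.2083333, 0.125, 0.1666667, 0.1875, 0.1875, 0.125 (working shown to 7 dp, full precision carried).
D = 0.2083333² + 0.125² + 0.1666667² + 0.1875² + 0.1875² + 0.125² = 0.0434028 + 0.0156250 + 0.0277778 + 0.0351562 + 0.0351562 + 0.0156250 = 0.1727431.
So 1/D = 5.78894, i.e. 5.789 to 3 decimal places.

5.789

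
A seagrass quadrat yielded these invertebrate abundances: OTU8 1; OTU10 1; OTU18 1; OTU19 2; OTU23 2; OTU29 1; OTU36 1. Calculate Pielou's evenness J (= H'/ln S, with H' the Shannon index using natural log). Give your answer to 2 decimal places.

0.97

Total N = 1+1+1+2+2+1+1 = 9, so the proportions are 0.1111, 0.1111, 0.1111, 0.2222, 0.2222, 0.1111, 0.1111 (working shown to 4 dp, full precision carried).
H' = −Σ pᵢ ln pᵢ = −((-0.2441) + (-0.2441) + (-0.2441) + (-0.3342) + (-0.3342) + (-0.2441) + (-0.2441)) = 1.8892.
With S = 7 species, ln S = 1.9459, so J = 1.8892/1.9459 = 0.9708, i.e. 0.97 to 2 decimal places.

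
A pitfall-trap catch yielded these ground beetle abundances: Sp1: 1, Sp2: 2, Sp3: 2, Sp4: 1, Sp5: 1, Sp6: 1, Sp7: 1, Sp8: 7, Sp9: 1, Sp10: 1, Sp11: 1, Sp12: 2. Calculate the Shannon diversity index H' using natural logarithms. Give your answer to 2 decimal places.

2.20

Total N = 1+2+2+1+1+1+1+7+1+1+1+2 = 21, so the proportions are 0.0476, 0.0952, 0.0952, 0.0476, 0.0476, 0.0476, 0.0476, 0.3333, 0.0476, 0.0476, 0.0476, 0.0952 (working shown to 4 dp, full precision carried).
Each pᵢ ln pᵢ term: 0.0476×(-3.0445)=-0.1450, 0.0952×(-2.3514)=-0.2239, 0.0952×(-2.3514)=-0.2239, 0.0476×(-3.0445)=-0.1450, 0.0476×(-3.0445)=-0.1450, 0.0476×(-3.0445)=-0.1450, 0.0476×(-3.0445)=-0.1450, 0.3333×(-1.0986)=-0.3662, 0.0476×(-3.0445)=-0.1450, 0.0476×(-3.0445)=-0.1450, 0.0476×(-3.0445)=-0.1450, 0.0952×(-2.3514)=-0.2239.
Sum = -2.1978, so H' = 2.20.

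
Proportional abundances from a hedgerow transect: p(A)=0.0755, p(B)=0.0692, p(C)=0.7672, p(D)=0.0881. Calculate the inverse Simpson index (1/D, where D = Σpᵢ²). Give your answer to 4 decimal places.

1.6479

D = 0.0755² + 0.0692² + 0.7672² + 0.0881² = 0.0057002 + 0.0047886 + 0.5885958 + 0.0077616 = 0.6068463 (working shown to 7 dp, full precision carried).
So 1/D = 1.647864, i.e. 1.6479 to 4 decimal places.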